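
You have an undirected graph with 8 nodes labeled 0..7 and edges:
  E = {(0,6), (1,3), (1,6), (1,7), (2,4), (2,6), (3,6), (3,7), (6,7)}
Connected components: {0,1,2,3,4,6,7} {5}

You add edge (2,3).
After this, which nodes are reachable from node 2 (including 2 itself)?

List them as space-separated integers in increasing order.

Answer: 0 1 2 3 4 6 7

Derivation:
Before: nodes reachable from 2: {0,1,2,3,4,6,7}
Adding (2,3): both endpoints already in same component. Reachability from 2 unchanged.
After: nodes reachable from 2: {0,1,2,3,4,6,7}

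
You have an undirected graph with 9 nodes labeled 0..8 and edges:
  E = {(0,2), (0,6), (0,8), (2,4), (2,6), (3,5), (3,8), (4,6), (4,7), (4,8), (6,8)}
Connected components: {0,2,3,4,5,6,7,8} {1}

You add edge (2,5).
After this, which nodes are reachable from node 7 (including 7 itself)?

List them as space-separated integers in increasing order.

Before: nodes reachable from 7: {0,2,3,4,5,6,7,8}
Adding (2,5): both endpoints already in same component. Reachability from 7 unchanged.
After: nodes reachable from 7: {0,2,3,4,5,6,7,8}

Answer: 0 2 3 4 5 6 7 8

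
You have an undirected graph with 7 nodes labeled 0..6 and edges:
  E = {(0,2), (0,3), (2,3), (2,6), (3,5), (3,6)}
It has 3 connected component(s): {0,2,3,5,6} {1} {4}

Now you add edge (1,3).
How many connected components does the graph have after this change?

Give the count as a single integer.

Answer: 2

Derivation:
Initial component count: 3
Add (1,3): merges two components. Count decreases: 3 -> 2.
New component count: 2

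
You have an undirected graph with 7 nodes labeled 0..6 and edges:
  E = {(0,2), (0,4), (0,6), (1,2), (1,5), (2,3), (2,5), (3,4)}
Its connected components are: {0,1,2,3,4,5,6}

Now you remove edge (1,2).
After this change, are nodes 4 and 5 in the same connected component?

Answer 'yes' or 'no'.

Answer: yes

Derivation:
Initial components: {0,1,2,3,4,5,6}
Removing edge (1,2): not a bridge — component count unchanged at 1.
New components: {0,1,2,3,4,5,6}
Are 4 and 5 in the same component? yes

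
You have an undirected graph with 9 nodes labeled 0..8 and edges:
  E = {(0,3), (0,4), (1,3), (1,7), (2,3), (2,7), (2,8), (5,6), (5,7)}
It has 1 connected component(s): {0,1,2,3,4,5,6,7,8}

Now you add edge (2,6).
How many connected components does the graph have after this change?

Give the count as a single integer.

Initial component count: 1
Add (2,6): endpoints already in same component. Count unchanged: 1.
New component count: 1

Answer: 1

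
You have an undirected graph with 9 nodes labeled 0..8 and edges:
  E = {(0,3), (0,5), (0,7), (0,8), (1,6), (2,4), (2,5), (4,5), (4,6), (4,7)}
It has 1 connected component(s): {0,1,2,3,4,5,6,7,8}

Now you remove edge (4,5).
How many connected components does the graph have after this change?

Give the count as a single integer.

Initial component count: 1
Remove (4,5): not a bridge. Count unchanged: 1.
  After removal, components: {0,1,2,3,4,5,6,7,8}
New component count: 1

Answer: 1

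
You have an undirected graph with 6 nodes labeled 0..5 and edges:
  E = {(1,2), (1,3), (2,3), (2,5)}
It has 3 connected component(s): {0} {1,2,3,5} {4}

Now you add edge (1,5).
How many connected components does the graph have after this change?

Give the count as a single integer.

Answer: 3

Derivation:
Initial component count: 3
Add (1,5): endpoints already in same component. Count unchanged: 3.
New component count: 3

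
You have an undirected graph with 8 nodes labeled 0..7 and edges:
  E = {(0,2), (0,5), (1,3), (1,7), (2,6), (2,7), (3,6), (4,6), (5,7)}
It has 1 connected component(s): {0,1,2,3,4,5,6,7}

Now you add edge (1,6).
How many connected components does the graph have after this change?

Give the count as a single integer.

Initial component count: 1
Add (1,6): endpoints already in same component. Count unchanged: 1.
New component count: 1

Answer: 1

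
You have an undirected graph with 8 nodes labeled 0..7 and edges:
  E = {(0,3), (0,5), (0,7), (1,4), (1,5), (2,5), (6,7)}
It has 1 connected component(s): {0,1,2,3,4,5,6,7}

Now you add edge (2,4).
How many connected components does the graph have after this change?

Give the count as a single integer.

Answer: 1

Derivation:
Initial component count: 1
Add (2,4): endpoints already in same component. Count unchanged: 1.
New component count: 1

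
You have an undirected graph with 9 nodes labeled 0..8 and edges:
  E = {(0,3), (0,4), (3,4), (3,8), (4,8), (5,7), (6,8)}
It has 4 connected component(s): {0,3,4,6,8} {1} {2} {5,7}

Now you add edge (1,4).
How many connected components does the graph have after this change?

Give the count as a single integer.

Answer: 3

Derivation:
Initial component count: 4
Add (1,4): merges two components. Count decreases: 4 -> 3.
New component count: 3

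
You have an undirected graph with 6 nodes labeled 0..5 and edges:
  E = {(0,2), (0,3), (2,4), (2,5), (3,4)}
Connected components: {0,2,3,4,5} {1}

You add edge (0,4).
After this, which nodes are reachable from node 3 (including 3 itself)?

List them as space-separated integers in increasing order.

Before: nodes reachable from 3: {0,2,3,4,5}
Adding (0,4): both endpoints already in same component. Reachability from 3 unchanged.
After: nodes reachable from 3: {0,2,3,4,5}

Answer: 0 2 3 4 5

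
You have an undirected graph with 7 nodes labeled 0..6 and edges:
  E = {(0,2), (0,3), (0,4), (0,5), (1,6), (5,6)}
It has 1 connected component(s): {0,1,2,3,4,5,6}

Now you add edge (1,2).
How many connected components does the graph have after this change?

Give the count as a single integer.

Answer: 1

Derivation:
Initial component count: 1
Add (1,2): endpoints already in same component. Count unchanged: 1.
New component count: 1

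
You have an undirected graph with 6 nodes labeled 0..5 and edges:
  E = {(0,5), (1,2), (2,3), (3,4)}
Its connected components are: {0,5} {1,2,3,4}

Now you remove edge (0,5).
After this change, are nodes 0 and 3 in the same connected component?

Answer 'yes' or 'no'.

Initial components: {0,5} {1,2,3,4}
Removing edge (0,5): it was a bridge — component count 2 -> 3.
New components: {0} {1,2,3,4} {5}
Are 0 and 3 in the same component? no

Answer: no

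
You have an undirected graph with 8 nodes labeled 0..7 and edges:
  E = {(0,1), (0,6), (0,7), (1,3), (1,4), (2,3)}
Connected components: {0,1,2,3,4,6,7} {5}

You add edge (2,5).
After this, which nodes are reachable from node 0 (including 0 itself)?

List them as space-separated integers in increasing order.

Answer: 0 1 2 3 4 5 6 7

Derivation:
Before: nodes reachable from 0: {0,1,2,3,4,6,7}
Adding (2,5): merges 0's component with another. Reachability grows.
After: nodes reachable from 0: {0,1,2,3,4,5,6,7}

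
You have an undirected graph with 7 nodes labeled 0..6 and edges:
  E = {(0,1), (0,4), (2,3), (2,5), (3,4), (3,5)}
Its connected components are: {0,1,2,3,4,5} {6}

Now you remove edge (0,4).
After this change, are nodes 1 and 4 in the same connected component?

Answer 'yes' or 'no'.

Answer: no

Derivation:
Initial components: {0,1,2,3,4,5} {6}
Removing edge (0,4): it was a bridge — component count 2 -> 3.
New components: {0,1} {2,3,4,5} {6}
Are 1 and 4 in the same component? no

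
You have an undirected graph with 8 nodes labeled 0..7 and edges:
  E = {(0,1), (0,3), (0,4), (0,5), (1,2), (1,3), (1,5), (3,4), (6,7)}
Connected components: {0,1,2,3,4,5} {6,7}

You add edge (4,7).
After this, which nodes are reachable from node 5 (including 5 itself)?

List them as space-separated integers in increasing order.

Answer: 0 1 2 3 4 5 6 7

Derivation:
Before: nodes reachable from 5: {0,1,2,3,4,5}
Adding (4,7): merges 5's component with another. Reachability grows.
After: nodes reachable from 5: {0,1,2,3,4,5,6,7}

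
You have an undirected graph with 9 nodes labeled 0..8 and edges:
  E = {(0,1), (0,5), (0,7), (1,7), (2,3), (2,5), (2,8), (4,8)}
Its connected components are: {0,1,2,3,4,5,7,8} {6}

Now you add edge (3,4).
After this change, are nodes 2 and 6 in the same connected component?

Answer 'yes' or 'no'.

Answer: no

Derivation:
Initial components: {0,1,2,3,4,5,7,8} {6}
Adding edge (3,4): both already in same component {0,1,2,3,4,5,7,8}. No change.
New components: {0,1,2,3,4,5,7,8} {6}
Are 2 and 6 in the same component? no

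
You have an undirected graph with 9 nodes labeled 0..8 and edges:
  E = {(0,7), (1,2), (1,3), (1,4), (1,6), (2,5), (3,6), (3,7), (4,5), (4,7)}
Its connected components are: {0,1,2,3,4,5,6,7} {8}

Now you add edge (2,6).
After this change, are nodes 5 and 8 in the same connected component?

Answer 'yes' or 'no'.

Initial components: {0,1,2,3,4,5,6,7} {8}
Adding edge (2,6): both already in same component {0,1,2,3,4,5,6,7}. No change.
New components: {0,1,2,3,4,5,6,7} {8}
Are 5 and 8 in the same component? no

Answer: no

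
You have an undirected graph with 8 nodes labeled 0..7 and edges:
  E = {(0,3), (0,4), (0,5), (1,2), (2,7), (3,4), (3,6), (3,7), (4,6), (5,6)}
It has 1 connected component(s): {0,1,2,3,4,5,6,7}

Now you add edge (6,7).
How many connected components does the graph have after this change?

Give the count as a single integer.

Initial component count: 1
Add (6,7): endpoints already in same component. Count unchanged: 1.
New component count: 1

Answer: 1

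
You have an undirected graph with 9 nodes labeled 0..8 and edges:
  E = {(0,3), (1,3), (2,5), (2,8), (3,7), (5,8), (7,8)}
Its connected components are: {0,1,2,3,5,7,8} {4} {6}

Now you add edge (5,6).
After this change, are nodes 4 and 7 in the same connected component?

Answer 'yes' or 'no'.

Initial components: {0,1,2,3,5,7,8} {4} {6}
Adding edge (5,6): merges {0,1,2,3,5,7,8} and {6}.
New components: {0,1,2,3,5,6,7,8} {4}
Are 4 and 7 in the same component? no

Answer: no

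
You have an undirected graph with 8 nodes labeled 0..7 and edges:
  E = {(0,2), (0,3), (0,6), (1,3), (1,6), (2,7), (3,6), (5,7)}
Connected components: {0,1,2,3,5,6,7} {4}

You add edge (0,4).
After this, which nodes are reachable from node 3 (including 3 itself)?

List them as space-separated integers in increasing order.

Answer: 0 1 2 3 4 5 6 7

Derivation:
Before: nodes reachable from 3: {0,1,2,3,5,6,7}
Adding (0,4): merges 3's component with another. Reachability grows.
After: nodes reachable from 3: {0,1,2,3,4,5,6,7}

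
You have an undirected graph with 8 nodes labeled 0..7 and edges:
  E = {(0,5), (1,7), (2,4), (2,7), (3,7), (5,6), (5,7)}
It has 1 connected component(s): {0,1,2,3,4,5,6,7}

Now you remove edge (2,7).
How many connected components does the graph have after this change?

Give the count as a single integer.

Initial component count: 1
Remove (2,7): it was a bridge. Count increases: 1 -> 2.
  After removal, components: {0,1,3,5,6,7} {2,4}
New component count: 2

Answer: 2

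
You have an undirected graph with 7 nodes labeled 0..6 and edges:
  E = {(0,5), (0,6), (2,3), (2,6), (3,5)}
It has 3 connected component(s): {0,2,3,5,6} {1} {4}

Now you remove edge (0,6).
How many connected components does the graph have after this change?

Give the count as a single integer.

Answer: 3

Derivation:
Initial component count: 3
Remove (0,6): not a bridge. Count unchanged: 3.
  After removal, components: {0,2,3,5,6} {1} {4}
New component count: 3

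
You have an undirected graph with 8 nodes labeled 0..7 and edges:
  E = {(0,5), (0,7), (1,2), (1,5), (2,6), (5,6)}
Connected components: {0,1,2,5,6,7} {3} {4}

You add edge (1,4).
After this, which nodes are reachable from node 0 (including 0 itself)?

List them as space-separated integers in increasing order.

Answer: 0 1 2 4 5 6 7

Derivation:
Before: nodes reachable from 0: {0,1,2,5,6,7}
Adding (1,4): merges 0's component with another. Reachability grows.
After: nodes reachable from 0: {0,1,2,4,5,6,7}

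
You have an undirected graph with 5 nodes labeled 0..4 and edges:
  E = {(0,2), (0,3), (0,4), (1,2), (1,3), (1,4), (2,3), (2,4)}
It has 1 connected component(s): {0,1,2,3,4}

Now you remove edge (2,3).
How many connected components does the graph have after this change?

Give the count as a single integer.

Answer: 1

Derivation:
Initial component count: 1
Remove (2,3): not a bridge. Count unchanged: 1.
  After removal, components: {0,1,2,3,4}
New component count: 1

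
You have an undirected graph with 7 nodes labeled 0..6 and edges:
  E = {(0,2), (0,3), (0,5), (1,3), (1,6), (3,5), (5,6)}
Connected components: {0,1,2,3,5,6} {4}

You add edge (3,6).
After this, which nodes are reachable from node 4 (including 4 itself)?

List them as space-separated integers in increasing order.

Before: nodes reachable from 4: {4}
Adding (3,6): both endpoints already in same component. Reachability from 4 unchanged.
After: nodes reachable from 4: {4}

Answer: 4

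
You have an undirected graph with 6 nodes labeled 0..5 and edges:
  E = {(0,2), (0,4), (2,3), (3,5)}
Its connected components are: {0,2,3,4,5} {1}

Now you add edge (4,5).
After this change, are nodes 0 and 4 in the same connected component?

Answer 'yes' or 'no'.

Initial components: {0,2,3,4,5} {1}
Adding edge (4,5): both already in same component {0,2,3,4,5}. No change.
New components: {0,2,3,4,5} {1}
Are 0 and 4 in the same component? yes

Answer: yes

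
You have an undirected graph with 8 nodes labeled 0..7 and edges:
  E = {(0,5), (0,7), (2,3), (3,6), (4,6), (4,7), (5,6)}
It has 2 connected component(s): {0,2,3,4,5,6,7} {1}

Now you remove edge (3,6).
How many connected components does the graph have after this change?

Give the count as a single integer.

Initial component count: 2
Remove (3,6): it was a bridge. Count increases: 2 -> 3.
  After removal, components: {0,4,5,6,7} {1} {2,3}
New component count: 3

Answer: 3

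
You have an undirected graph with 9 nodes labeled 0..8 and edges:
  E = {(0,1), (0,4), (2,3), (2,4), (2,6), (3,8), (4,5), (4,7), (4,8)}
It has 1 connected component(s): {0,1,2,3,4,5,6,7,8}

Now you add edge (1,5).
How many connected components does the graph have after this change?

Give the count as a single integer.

Initial component count: 1
Add (1,5): endpoints already in same component. Count unchanged: 1.
New component count: 1

Answer: 1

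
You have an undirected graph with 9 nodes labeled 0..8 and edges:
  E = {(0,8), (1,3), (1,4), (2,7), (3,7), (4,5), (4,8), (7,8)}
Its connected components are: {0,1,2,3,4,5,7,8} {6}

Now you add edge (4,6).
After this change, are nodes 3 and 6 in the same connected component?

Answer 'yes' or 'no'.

Answer: yes

Derivation:
Initial components: {0,1,2,3,4,5,7,8} {6}
Adding edge (4,6): merges {0,1,2,3,4,5,7,8} and {6}.
New components: {0,1,2,3,4,5,6,7,8}
Are 3 and 6 in the same component? yes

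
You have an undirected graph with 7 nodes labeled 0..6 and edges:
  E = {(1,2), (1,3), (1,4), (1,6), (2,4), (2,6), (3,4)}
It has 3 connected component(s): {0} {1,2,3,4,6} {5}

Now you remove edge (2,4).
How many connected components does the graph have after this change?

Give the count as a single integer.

Initial component count: 3
Remove (2,4): not a bridge. Count unchanged: 3.
  After removal, components: {0} {1,2,3,4,6} {5}
New component count: 3

Answer: 3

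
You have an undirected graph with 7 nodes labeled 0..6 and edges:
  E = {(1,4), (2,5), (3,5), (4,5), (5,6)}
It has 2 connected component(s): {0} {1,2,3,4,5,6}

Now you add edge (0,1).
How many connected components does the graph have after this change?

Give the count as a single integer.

Answer: 1

Derivation:
Initial component count: 2
Add (0,1): merges two components. Count decreases: 2 -> 1.
New component count: 1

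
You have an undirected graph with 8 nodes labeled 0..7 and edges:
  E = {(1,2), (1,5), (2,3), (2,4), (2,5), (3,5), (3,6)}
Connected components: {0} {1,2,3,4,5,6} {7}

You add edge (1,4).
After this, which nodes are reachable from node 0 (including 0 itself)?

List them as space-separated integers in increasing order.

Before: nodes reachable from 0: {0}
Adding (1,4): both endpoints already in same component. Reachability from 0 unchanged.
After: nodes reachable from 0: {0}

Answer: 0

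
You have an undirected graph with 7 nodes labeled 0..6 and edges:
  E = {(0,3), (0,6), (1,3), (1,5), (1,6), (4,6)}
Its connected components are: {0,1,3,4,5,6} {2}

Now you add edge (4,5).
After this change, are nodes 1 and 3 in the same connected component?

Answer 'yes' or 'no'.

Initial components: {0,1,3,4,5,6} {2}
Adding edge (4,5): both already in same component {0,1,3,4,5,6}. No change.
New components: {0,1,3,4,5,6} {2}
Are 1 and 3 in the same component? yes

Answer: yes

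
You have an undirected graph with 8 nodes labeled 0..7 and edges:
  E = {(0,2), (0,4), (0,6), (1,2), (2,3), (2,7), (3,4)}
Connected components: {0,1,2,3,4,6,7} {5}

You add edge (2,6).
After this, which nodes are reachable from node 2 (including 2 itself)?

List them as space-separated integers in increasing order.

Before: nodes reachable from 2: {0,1,2,3,4,6,7}
Adding (2,6): both endpoints already in same component. Reachability from 2 unchanged.
After: nodes reachable from 2: {0,1,2,3,4,6,7}

Answer: 0 1 2 3 4 6 7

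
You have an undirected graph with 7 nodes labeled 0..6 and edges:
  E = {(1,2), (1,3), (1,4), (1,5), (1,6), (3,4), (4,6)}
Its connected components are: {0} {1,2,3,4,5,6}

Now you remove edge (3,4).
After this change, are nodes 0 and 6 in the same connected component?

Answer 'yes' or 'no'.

Initial components: {0} {1,2,3,4,5,6}
Removing edge (3,4): not a bridge — component count unchanged at 2.
New components: {0} {1,2,3,4,5,6}
Are 0 and 6 in the same component? no

Answer: no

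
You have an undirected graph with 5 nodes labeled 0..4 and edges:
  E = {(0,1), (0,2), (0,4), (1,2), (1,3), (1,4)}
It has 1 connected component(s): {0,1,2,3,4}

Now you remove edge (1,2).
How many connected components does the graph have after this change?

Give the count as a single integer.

Answer: 1

Derivation:
Initial component count: 1
Remove (1,2): not a bridge. Count unchanged: 1.
  After removal, components: {0,1,2,3,4}
New component count: 1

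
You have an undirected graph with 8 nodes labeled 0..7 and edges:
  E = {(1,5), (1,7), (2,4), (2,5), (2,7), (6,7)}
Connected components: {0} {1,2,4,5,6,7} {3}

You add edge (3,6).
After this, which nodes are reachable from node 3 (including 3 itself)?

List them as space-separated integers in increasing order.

Before: nodes reachable from 3: {3}
Adding (3,6): merges 3's component with another. Reachability grows.
After: nodes reachable from 3: {1,2,3,4,5,6,7}

Answer: 1 2 3 4 5 6 7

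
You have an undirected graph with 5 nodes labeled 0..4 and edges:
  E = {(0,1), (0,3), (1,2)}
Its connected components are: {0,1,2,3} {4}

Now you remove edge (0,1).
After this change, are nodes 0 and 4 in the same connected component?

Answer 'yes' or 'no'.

Answer: no

Derivation:
Initial components: {0,1,2,3} {4}
Removing edge (0,1): it was a bridge — component count 2 -> 3.
New components: {0,3} {1,2} {4}
Are 0 and 4 in the same component? no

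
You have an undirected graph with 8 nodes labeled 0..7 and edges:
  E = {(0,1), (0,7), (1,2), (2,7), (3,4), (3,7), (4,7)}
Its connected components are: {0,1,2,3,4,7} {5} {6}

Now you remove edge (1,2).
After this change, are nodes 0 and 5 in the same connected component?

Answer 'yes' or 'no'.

Answer: no

Derivation:
Initial components: {0,1,2,3,4,7} {5} {6}
Removing edge (1,2): not a bridge — component count unchanged at 3.
New components: {0,1,2,3,4,7} {5} {6}
Are 0 and 5 in the same component? no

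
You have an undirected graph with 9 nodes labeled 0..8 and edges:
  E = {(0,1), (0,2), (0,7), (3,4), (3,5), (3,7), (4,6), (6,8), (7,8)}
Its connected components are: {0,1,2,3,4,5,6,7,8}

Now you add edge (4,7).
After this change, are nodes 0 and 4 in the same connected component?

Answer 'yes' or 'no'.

Initial components: {0,1,2,3,4,5,6,7,8}
Adding edge (4,7): both already in same component {0,1,2,3,4,5,6,7,8}. No change.
New components: {0,1,2,3,4,5,6,7,8}
Are 0 and 4 in the same component? yes

Answer: yes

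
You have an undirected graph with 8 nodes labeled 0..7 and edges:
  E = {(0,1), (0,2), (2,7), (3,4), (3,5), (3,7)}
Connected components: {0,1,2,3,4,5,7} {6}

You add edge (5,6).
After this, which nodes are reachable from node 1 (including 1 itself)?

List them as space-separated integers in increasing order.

Before: nodes reachable from 1: {0,1,2,3,4,5,7}
Adding (5,6): merges 1's component with another. Reachability grows.
After: nodes reachable from 1: {0,1,2,3,4,5,6,7}

Answer: 0 1 2 3 4 5 6 7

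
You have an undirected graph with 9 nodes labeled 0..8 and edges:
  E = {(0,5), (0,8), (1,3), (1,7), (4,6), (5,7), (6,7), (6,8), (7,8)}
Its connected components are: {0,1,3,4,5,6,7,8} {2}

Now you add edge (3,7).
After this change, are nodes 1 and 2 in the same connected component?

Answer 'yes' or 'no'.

Answer: no

Derivation:
Initial components: {0,1,3,4,5,6,7,8} {2}
Adding edge (3,7): both already in same component {0,1,3,4,5,6,7,8}. No change.
New components: {0,1,3,4,5,6,7,8} {2}
Are 1 and 2 in the same component? no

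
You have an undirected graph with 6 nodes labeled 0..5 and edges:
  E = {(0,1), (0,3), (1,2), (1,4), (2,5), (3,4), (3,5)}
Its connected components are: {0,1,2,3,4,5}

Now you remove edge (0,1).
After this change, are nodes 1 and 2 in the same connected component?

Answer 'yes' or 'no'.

Initial components: {0,1,2,3,4,5}
Removing edge (0,1): not a bridge — component count unchanged at 1.
New components: {0,1,2,3,4,5}
Are 1 and 2 in the same component? yes

Answer: yes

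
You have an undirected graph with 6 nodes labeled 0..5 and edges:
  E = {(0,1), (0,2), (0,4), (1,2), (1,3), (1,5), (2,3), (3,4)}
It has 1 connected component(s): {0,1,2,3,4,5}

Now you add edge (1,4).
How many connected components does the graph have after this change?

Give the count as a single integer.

Initial component count: 1
Add (1,4): endpoints already in same component. Count unchanged: 1.
New component count: 1

Answer: 1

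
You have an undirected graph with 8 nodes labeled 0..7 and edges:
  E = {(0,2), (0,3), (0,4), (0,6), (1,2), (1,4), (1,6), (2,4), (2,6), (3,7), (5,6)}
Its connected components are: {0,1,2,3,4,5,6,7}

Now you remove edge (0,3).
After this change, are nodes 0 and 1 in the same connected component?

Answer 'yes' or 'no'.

Answer: yes

Derivation:
Initial components: {0,1,2,3,4,5,6,7}
Removing edge (0,3): it was a bridge — component count 1 -> 2.
New components: {0,1,2,4,5,6} {3,7}
Are 0 and 1 in the same component? yes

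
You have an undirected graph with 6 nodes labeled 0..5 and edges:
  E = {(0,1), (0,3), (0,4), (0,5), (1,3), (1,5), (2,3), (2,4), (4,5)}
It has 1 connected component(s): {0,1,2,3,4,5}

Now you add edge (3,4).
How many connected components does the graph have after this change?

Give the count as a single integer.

Answer: 1

Derivation:
Initial component count: 1
Add (3,4): endpoints already in same component. Count unchanged: 1.
New component count: 1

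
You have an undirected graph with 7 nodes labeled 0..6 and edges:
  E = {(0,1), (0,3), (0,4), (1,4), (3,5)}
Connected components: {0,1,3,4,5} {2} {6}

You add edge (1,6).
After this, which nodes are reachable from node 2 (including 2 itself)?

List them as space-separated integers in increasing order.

Before: nodes reachable from 2: {2}
Adding (1,6): merges two components, but neither contains 2. Reachability from 2 unchanged.
After: nodes reachable from 2: {2}

Answer: 2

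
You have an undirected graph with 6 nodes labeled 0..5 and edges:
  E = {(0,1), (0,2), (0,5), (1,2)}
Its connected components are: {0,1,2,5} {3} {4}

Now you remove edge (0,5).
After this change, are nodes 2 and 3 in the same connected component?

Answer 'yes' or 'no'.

Initial components: {0,1,2,5} {3} {4}
Removing edge (0,5): it was a bridge — component count 3 -> 4.
New components: {0,1,2} {3} {4} {5}
Are 2 and 3 in the same component? no

Answer: no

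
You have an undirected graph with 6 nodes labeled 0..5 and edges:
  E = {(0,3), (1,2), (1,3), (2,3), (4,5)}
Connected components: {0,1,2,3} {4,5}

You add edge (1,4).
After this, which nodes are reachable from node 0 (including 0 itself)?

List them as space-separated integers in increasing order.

Answer: 0 1 2 3 4 5

Derivation:
Before: nodes reachable from 0: {0,1,2,3}
Adding (1,4): merges 0's component with another. Reachability grows.
After: nodes reachable from 0: {0,1,2,3,4,5}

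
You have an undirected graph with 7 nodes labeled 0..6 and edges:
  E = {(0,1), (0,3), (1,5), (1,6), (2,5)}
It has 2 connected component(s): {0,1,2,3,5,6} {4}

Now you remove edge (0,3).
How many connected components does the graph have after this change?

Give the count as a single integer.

Answer: 3

Derivation:
Initial component count: 2
Remove (0,3): it was a bridge. Count increases: 2 -> 3.
  After removal, components: {0,1,2,5,6} {3} {4}
New component count: 3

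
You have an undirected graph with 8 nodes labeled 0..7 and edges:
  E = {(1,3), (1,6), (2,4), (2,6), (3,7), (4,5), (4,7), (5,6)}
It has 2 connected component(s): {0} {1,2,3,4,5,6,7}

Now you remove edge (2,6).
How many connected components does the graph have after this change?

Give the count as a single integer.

Answer: 2

Derivation:
Initial component count: 2
Remove (2,6): not a bridge. Count unchanged: 2.
  After removal, components: {0} {1,2,3,4,5,6,7}
New component count: 2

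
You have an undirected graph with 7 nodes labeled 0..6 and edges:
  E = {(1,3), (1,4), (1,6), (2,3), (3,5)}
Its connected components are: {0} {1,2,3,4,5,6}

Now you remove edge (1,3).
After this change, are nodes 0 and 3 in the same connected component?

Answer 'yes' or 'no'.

Initial components: {0} {1,2,3,4,5,6}
Removing edge (1,3): it was a bridge — component count 2 -> 3.
New components: {0} {1,4,6} {2,3,5}
Are 0 and 3 in the same component? no

Answer: no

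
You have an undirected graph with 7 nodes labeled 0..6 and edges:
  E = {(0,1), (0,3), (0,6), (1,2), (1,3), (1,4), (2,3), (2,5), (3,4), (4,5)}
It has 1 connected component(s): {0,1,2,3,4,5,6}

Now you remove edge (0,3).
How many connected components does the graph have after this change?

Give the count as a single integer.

Answer: 1

Derivation:
Initial component count: 1
Remove (0,3): not a bridge. Count unchanged: 1.
  After removal, components: {0,1,2,3,4,5,6}
New component count: 1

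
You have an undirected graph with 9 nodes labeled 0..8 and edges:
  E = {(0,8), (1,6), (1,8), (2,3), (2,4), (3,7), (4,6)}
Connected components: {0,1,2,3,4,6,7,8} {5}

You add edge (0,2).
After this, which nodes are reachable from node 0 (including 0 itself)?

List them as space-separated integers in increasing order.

Answer: 0 1 2 3 4 6 7 8

Derivation:
Before: nodes reachable from 0: {0,1,2,3,4,6,7,8}
Adding (0,2): both endpoints already in same component. Reachability from 0 unchanged.
After: nodes reachable from 0: {0,1,2,3,4,6,7,8}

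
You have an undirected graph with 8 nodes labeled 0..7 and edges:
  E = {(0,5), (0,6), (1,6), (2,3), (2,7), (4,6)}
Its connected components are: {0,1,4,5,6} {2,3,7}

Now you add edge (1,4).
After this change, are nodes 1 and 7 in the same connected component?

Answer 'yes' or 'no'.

Initial components: {0,1,4,5,6} {2,3,7}
Adding edge (1,4): both already in same component {0,1,4,5,6}. No change.
New components: {0,1,4,5,6} {2,3,7}
Are 1 and 7 in the same component? no

Answer: no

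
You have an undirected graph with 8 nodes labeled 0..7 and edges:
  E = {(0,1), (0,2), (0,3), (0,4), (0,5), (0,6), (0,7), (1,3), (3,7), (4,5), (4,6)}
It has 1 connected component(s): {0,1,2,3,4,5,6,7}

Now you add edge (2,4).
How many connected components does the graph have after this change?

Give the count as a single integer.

Initial component count: 1
Add (2,4): endpoints already in same component. Count unchanged: 1.
New component count: 1

Answer: 1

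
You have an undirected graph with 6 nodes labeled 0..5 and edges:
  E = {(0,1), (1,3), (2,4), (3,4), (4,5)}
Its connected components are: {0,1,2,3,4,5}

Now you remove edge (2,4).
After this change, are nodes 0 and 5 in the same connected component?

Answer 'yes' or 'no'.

Initial components: {0,1,2,3,4,5}
Removing edge (2,4): it was a bridge — component count 1 -> 2.
New components: {0,1,3,4,5} {2}
Are 0 and 5 in the same component? yes

Answer: yes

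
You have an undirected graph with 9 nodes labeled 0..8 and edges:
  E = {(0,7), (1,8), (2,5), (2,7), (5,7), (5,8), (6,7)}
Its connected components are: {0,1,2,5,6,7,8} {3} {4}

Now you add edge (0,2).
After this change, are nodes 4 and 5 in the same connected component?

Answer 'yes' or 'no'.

Initial components: {0,1,2,5,6,7,8} {3} {4}
Adding edge (0,2): both already in same component {0,1,2,5,6,7,8}. No change.
New components: {0,1,2,5,6,7,8} {3} {4}
Are 4 and 5 in the same component? no

Answer: no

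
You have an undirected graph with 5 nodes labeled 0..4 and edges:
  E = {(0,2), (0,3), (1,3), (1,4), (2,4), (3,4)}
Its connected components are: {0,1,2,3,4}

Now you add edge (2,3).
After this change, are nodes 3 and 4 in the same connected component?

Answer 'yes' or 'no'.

Answer: yes

Derivation:
Initial components: {0,1,2,3,4}
Adding edge (2,3): both already in same component {0,1,2,3,4}. No change.
New components: {0,1,2,3,4}
Are 3 and 4 in the same component? yes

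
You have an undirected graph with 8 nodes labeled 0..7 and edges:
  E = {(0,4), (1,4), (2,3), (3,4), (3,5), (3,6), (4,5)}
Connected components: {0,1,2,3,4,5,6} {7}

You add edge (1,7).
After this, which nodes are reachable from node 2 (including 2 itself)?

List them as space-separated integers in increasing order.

Answer: 0 1 2 3 4 5 6 7

Derivation:
Before: nodes reachable from 2: {0,1,2,3,4,5,6}
Adding (1,7): merges 2's component with another. Reachability grows.
After: nodes reachable from 2: {0,1,2,3,4,5,6,7}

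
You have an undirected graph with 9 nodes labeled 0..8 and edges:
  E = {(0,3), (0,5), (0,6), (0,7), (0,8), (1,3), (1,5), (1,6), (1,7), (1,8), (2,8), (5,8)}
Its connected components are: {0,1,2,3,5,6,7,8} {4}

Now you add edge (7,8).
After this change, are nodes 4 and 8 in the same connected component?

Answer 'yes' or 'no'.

Answer: no

Derivation:
Initial components: {0,1,2,3,5,6,7,8} {4}
Adding edge (7,8): both already in same component {0,1,2,3,5,6,7,8}. No change.
New components: {0,1,2,3,5,6,7,8} {4}
Are 4 and 8 in the same component? no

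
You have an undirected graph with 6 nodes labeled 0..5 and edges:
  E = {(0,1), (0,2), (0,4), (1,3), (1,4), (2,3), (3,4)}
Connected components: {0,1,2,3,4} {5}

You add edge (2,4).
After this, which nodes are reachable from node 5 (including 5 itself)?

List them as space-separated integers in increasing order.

Before: nodes reachable from 5: {5}
Adding (2,4): both endpoints already in same component. Reachability from 5 unchanged.
After: nodes reachable from 5: {5}

Answer: 5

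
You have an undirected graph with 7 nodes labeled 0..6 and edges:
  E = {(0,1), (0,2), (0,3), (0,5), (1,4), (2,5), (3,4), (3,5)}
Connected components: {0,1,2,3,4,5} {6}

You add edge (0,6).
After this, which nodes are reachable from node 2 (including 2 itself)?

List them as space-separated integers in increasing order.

Answer: 0 1 2 3 4 5 6

Derivation:
Before: nodes reachable from 2: {0,1,2,3,4,5}
Adding (0,6): merges 2's component with another. Reachability grows.
After: nodes reachable from 2: {0,1,2,3,4,5,6}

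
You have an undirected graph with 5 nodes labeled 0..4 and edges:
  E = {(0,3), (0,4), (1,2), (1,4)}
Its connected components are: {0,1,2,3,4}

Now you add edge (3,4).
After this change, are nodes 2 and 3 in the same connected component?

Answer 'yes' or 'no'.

Initial components: {0,1,2,3,4}
Adding edge (3,4): both already in same component {0,1,2,3,4}. No change.
New components: {0,1,2,3,4}
Are 2 and 3 in the same component? yes

Answer: yes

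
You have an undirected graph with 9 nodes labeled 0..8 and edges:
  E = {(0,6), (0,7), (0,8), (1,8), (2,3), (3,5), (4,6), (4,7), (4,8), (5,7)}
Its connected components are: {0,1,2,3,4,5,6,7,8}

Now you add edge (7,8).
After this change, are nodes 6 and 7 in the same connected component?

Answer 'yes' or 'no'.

Initial components: {0,1,2,3,4,5,6,7,8}
Adding edge (7,8): both already in same component {0,1,2,3,4,5,6,7,8}. No change.
New components: {0,1,2,3,4,5,6,7,8}
Are 6 and 7 in the same component? yes

Answer: yes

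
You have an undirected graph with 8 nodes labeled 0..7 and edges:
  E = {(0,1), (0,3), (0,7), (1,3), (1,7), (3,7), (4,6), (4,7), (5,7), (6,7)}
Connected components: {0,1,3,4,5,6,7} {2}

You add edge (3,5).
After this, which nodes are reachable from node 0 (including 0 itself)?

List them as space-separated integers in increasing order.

Answer: 0 1 3 4 5 6 7

Derivation:
Before: nodes reachable from 0: {0,1,3,4,5,6,7}
Adding (3,5): both endpoints already in same component. Reachability from 0 unchanged.
After: nodes reachable from 0: {0,1,3,4,5,6,7}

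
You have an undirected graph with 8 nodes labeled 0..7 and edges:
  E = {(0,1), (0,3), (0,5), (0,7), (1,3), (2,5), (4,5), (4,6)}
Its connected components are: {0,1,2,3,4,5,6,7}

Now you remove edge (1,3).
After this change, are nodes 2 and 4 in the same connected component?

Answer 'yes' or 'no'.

Answer: yes

Derivation:
Initial components: {0,1,2,3,4,5,6,7}
Removing edge (1,3): not a bridge — component count unchanged at 1.
New components: {0,1,2,3,4,5,6,7}
Are 2 and 4 in the same component? yes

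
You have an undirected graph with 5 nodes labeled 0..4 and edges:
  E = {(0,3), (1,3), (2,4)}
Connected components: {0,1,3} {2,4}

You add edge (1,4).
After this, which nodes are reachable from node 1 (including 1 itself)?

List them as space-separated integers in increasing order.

Before: nodes reachable from 1: {0,1,3}
Adding (1,4): merges 1's component with another. Reachability grows.
After: nodes reachable from 1: {0,1,2,3,4}

Answer: 0 1 2 3 4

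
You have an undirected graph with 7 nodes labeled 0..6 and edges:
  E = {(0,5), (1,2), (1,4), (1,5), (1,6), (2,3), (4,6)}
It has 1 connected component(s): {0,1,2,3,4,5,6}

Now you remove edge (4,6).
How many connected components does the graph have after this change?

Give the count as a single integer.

Initial component count: 1
Remove (4,6): not a bridge. Count unchanged: 1.
  After removal, components: {0,1,2,3,4,5,6}
New component count: 1

Answer: 1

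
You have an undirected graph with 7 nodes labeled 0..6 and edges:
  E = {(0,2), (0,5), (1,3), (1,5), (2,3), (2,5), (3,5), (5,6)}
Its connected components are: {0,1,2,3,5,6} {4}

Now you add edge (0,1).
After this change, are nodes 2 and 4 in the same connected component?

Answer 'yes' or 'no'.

Answer: no

Derivation:
Initial components: {0,1,2,3,5,6} {4}
Adding edge (0,1): both already in same component {0,1,2,3,5,6}. No change.
New components: {0,1,2,3,5,6} {4}
Are 2 and 4 in the same component? no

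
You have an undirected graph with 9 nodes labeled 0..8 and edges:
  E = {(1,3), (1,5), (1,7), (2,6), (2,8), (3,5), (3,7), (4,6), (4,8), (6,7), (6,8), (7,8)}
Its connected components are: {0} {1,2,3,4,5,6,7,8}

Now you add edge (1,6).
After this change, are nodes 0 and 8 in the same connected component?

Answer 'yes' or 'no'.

Answer: no

Derivation:
Initial components: {0} {1,2,3,4,5,6,7,8}
Adding edge (1,6): both already in same component {1,2,3,4,5,6,7,8}. No change.
New components: {0} {1,2,3,4,5,6,7,8}
Are 0 and 8 in the same component? no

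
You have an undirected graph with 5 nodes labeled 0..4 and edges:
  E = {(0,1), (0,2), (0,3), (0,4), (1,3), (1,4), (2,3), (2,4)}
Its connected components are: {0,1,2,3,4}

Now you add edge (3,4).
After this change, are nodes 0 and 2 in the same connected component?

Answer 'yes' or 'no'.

Initial components: {0,1,2,3,4}
Adding edge (3,4): both already in same component {0,1,2,3,4}. No change.
New components: {0,1,2,3,4}
Are 0 and 2 in the same component? yes

Answer: yes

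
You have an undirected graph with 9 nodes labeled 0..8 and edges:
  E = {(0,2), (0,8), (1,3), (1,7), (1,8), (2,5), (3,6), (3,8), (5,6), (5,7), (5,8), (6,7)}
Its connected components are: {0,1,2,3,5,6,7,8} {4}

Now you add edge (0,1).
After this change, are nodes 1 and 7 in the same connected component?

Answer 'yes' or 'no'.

Initial components: {0,1,2,3,5,6,7,8} {4}
Adding edge (0,1): both already in same component {0,1,2,3,5,6,7,8}. No change.
New components: {0,1,2,3,5,6,7,8} {4}
Are 1 and 7 in the same component? yes

Answer: yes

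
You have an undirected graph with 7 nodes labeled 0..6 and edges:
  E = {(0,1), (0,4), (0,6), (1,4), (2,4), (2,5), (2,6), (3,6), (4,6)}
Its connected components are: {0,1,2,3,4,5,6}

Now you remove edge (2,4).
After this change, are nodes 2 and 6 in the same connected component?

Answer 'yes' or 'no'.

Answer: yes

Derivation:
Initial components: {0,1,2,3,4,5,6}
Removing edge (2,4): not a bridge — component count unchanged at 1.
New components: {0,1,2,3,4,5,6}
Are 2 and 6 in the same component? yes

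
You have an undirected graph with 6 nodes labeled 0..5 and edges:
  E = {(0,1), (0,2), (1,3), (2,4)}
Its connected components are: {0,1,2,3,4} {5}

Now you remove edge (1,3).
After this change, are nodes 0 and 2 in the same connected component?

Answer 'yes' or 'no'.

Answer: yes

Derivation:
Initial components: {0,1,2,3,4} {5}
Removing edge (1,3): it was a bridge — component count 2 -> 3.
New components: {0,1,2,4} {3} {5}
Are 0 and 2 in the same component? yes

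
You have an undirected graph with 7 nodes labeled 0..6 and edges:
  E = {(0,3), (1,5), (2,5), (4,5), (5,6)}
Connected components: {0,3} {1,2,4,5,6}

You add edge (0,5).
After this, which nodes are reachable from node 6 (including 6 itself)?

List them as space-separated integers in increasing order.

Before: nodes reachable from 6: {1,2,4,5,6}
Adding (0,5): merges 6's component with another. Reachability grows.
After: nodes reachable from 6: {0,1,2,3,4,5,6}

Answer: 0 1 2 3 4 5 6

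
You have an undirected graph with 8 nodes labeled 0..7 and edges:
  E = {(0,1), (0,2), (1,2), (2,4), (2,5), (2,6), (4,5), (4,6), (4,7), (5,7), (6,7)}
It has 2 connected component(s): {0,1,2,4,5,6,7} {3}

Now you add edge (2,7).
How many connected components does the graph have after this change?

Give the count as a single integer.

Initial component count: 2
Add (2,7): endpoints already in same component. Count unchanged: 2.
New component count: 2

Answer: 2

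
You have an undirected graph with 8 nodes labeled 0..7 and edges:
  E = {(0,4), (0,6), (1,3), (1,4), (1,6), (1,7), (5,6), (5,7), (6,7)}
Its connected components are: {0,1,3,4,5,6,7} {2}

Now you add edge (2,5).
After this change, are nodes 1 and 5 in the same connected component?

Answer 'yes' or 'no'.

Initial components: {0,1,3,4,5,6,7} {2}
Adding edge (2,5): merges {2} and {0,1,3,4,5,6,7}.
New components: {0,1,2,3,4,5,6,7}
Are 1 and 5 in the same component? yes

Answer: yes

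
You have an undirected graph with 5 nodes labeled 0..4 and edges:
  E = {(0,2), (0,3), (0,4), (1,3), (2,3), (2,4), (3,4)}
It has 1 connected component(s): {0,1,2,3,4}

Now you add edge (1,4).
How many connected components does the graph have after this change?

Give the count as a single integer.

Answer: 1

Derivation:
Initial component count: 1
Add (1,4): endpoints already in same component. Count unchanged: 1.
New component count: 1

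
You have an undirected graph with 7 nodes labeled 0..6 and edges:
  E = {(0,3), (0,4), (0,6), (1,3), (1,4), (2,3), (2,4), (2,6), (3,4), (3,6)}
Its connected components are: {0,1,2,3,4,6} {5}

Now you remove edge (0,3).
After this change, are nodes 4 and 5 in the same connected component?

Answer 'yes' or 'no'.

Answer: no

Derivation:
Initial components: {0,1,2,3,4,6} {5}
Removing edge (0,3): not a bridge — component count unchanged at 2.
New components: {0,1,2,3,4,6} {5}
Are 4 and 5 in the same component? no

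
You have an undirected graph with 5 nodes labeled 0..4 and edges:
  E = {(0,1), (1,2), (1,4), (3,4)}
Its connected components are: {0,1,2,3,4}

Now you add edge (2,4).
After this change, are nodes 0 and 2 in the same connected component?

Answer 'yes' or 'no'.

Answer: yes

Derivation:
Initial components: {0,1,2,3,4}
Adding edge (2,4): both already in same component {0,1,2,3,4}. No change.
New components: {0,1,2,3,4}
Are 0 and 2 in the same component? yes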